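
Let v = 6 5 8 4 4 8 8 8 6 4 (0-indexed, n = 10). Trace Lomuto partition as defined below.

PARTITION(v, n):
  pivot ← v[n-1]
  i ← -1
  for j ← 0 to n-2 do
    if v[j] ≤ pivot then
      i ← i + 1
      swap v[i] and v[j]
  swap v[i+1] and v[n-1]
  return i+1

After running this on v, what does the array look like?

4 4 4 6 5 8 8 8 6 8

pivot = v[9] = 4; i = -1
j=0: v[0]=6 > 4 → no swap
j=1: v[1]=5 > 4 → no swap
j=2: v[2]=8 > 4 → no swap
j=3: v[3]=4 ≤ 4 → i=0, swap v[0],v[3] → 4 5 8 6 4 8 8 8 6 4
j=4: v[4]=4 ≤ 4 → i=1, swap v[1],v[4] → 4 4 8 6 5 8 8 8 6 4
j=5: v[5]=8 > 4 → no swap
j=6: v[6]=8 > 4 → no swap
j=7: v[7]=8 > 4 → no swap
j=8: v[8]=6 > 4 → no swap
final swap v[2],v[9] → 4 4 4 6 5 8 8 8 6 8; return 2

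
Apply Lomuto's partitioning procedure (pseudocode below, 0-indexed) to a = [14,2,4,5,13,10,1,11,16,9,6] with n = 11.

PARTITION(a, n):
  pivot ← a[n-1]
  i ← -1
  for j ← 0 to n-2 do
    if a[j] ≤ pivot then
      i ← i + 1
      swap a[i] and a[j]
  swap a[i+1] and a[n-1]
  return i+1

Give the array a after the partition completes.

pivot = a[10] = 6; i = -1
j=0: a[0]=14 > 6 → no swap
j=1: a[1]=2 ≤ 6 → i=0, swap a[0],a[1] → [2,14,4,5,13,10,1,11,16,9,6]
j=2: a[2]=4 ≤ 6 → i=1, swap a[1],a[2] → [2,4,14,5,13,10,1,11,16,9,6]
j=3: a[3]=5 ≤ 6 → i=2, swap a[2],a[3] → [2,4,5,14,13,10,1,11,16,9,6]
j=4: a[4]=13 > 6 → no swap
j=5: a[5]=10 > 6 → no swap
j=6: a[6]=1 ≤ 6 → i=3, swap a[3],a[6] → [2,4,5,1,13,10,14,11,16,9,6]
j=7: a[7]=11 > 6 → no swap
j=8: a[8]=16 > 6 → no swap
j=9: a[9]=9 > 6 → no swap
final swap a[4],a[10] → [2,4,5,1,6,10,14,11,16,9,13]; return 4

[2,4,5,1,6,10,14,11,16,9,13]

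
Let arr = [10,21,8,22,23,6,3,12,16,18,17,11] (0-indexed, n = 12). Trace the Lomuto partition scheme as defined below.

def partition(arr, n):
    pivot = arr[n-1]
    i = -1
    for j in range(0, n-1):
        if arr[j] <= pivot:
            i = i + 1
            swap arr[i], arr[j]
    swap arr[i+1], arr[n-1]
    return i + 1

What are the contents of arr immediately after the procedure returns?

pivot = arr[11] = 11; i = -1
j=0: arr[0]=10 ≤ 11 → i=0, swap arr[0],arr[0] (no change) → [10,21,8,22,23,6,3,12,16,18,17,11]
j=1: arr[1]=21 > 11 → no swap
j=2: arr[2]=8 ≤ 11 → i=1, swap arr[1],arr[2] → [10,8,21,22,23,6,3,12,16,18,17,11]
j=3: arr[3]=22 > 11 → no swap
j=4: arr[4]=23 > 11 → no swap
j=5: arr[5]=6 ≤ 11 → i=2, swap arr[2],arr[5] → [10,8,6,22,23,21,3,12,16,18,17,11]
j=6: arr[6]=3 ≤ 11 → i=3, swap arr[3],arr[6] → [10,8,6,3,23,21,22,12,16,18,17,11]
j=7: arr[7]=12 > 11 → no swap
j=8: arr[8]=16 > 11 → no swap
j=9: arr[9]=18 > 11 → no swap
j=10: arr[10]=17 > 11 → no swap
final swap arr[4],arr[11] → [10,8,6,3,11,21,22,12,16,18,17,23]; return 4

[10,8,6,3,11,21,22,12,16,18,17,23]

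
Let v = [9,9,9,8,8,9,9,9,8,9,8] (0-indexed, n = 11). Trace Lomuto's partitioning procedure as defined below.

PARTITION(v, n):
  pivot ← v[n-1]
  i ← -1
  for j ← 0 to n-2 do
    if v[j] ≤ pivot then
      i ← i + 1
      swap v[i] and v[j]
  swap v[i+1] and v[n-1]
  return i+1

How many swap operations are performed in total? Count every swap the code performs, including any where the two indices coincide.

4

pivot=8, i=-1
j=0: 9>8, skip
j=1: 9>8, skip
j=2: 9>8, skip
j=3: 8≤8, i=0, swap(0,3) ⇒ [8,9,9,9,8,9,9,9,8,9,8]
j=4: 8≤8, i=1, swap(1,4) ⇒ [8,8,9,9,9,9,9,9,8,9,8]
j=5: 9>8, skip
j=6: 9>8, skip
j=7: 9>8, skip
j=8: 8≤8, i=2, swap(2,8) ⇒ [8,8,8,9,9,9,9,9,9,9,8]
j=9: 9>8, skip
swap(3,10) ⇒ [8,8,8,8,9,9,9,9,9,9,9]; return 3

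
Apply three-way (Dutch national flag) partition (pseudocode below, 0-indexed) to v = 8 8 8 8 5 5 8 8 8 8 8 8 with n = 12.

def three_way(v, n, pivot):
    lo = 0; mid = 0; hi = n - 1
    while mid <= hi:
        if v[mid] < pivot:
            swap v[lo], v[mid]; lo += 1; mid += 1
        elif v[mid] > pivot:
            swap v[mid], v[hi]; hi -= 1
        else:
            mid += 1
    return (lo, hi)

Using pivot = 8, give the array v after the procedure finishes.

lo=0 mid=0 hi=11
8=8: mid=1
8=8: mid=2
8=8: mid=3
8=8: mid=4
5<8: swap(0,4), lo=1 mid=5 ⇒ 5 8 8 8 8 5 8 8 8 8 8 8
5<8: swap(1,5), lo=2 mid=6 ⇒ 5 5 8 8 8 8 8 8 8 8 8 8
8=8: mid=7
8=8: mid=8
8=8: mid=9
8=8: mid=10
8=8: mid=11
8=8: mid=12
done. lo=2 hi=11; v=5 5 8 8 8 8 8 8 8 8 8 8

5 5 8 8 8 8 8 8 8 8 8 8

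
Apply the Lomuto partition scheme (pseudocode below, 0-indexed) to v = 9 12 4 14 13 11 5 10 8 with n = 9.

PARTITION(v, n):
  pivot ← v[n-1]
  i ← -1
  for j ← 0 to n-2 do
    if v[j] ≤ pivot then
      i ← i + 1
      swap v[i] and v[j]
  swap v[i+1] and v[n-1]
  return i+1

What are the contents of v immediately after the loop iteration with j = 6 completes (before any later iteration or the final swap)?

pivot = v[8] = 8; i = -1
j=0: v[0]=9 > 8 → no swap
j=1: v[1]=12 > 8 → no swap
j=2: v[2]=4 ≤ 8 → i=0, swap v[0],v[2] → 4 12 9 14 13 11 5 10 8
j=3: v[3]=14 > 8 → no swap
j=4: v[4]=13 > 8 → no swap
j=5: v[5]=11 > 8 → no swap
j=6: v[6]=5 ≤ 8 → i=1, swap v[1],v[6] → 4 5 9 14 13 11 12 10 8
(after j=6) v = 4 5 9 14 13 11 12 10 8

4 5 9 14 13 11 12 10 8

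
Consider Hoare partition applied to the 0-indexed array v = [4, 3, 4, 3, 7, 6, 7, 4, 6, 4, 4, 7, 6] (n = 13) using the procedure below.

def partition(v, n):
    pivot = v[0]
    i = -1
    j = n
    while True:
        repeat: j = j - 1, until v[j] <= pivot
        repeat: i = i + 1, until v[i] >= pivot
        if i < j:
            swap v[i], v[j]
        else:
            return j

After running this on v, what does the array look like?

[4, 3, 4, 3, 4, 6, 7, 7, 6, 4, 4, 7, 6]

pivot = v[0] = 4; i = -1, j = 13
j→10 (v[10]=4≤4), i→0 (v[0]=4≥4); i<j, swap → [4, 3, 4, 3, 7, 6, 7, 4, 6, 4, 4, 7, 6]
j→9 (v[9]=4≤4), i→2 (v[2]=4≥4); i<j, swap → [4, 3, 4, 3, 7, 6, 7, 4, 6, 4, 4, 7, 6]
j→7 (v[7]=4≤4), i→4 (v[4]=7≥4); i<j, swap → [4, 3, 4, 3, 4, 6, 7, 7, 6, 4, 4, 7, 6]
j→4, i→5; i≥j, return j=4. v = [4, 3, 4, 3, 4, 6, 7, 7, 6, 4, 4, 7, 6]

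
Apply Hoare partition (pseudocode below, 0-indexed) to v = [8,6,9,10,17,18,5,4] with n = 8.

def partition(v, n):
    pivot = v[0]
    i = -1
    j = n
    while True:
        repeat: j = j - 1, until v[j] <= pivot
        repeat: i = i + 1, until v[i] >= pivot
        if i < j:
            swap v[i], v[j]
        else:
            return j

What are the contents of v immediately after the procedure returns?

[4,6,5,10,17,18,9,8]

pivot=8
j stops at 7 (4), i stops at 0 (8); swap ⇒ [4,6,9,10,17,18,5,8]
j stops at 6 (5), i stops at 2 (9); swap ⇒ [4,6,5,10,17,18,9,8]
j stops at 2, i stops at 3; i≥j ⇒ return 2. v=[4,6,5,10,17,18,9,8]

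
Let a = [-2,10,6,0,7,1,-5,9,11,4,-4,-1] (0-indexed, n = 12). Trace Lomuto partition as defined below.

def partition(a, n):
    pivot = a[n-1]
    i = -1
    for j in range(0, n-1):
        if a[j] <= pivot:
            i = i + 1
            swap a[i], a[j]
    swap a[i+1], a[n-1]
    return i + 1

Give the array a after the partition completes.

pivot=-1, i=-1
j=0: -2≤-1, i=0, swap(0,0) ⇒ [-2,10,6,0,7,1,-5,9,11,4,-4,-1]
j=1: 10>-1, skip
j=2: 6>-1, skip
j=3: 0>-1, skip
j=4: 7>-1, skip
j=5: 1>-1, skip
j=6: -5≤-1, i=1, swap(1,6) ⇒ [-2,-5,6,0,7,1,10,9,11,4,-4,-1]
j=7: 9>-1, skip
j=8: 11>-1, skip
j=9: 4>-1, skip
j=10: -4≤-1, i=2, swap(2,10) ⇒ [-2,-5,-4,0,7,1,10,9,11,4,6,-1]
swap(3,11) ⇒ [-2,-5,-4,-1,7,1,10,9,11,4,6,0]; return 3

[-2,-5,-4,-1,7,1,10,9,11,4,6,0]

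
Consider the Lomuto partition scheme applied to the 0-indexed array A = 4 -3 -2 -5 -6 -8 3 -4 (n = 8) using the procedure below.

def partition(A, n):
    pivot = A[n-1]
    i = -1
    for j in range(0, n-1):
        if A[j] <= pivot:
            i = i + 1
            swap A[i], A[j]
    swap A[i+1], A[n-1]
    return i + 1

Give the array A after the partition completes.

-5 -6 -8 -4 -3 -2 3 4

pivot=-4, i=-1
j=0: 4>-4, skip
j=1: -3>-4, skip
j=2: -2>-4, skip
j=3: -5≤-4, i=0, swap(0,3) ⇒ -5 -3 -2 4 -6 -8 3 -4
j=4: -6≤-4, i=1, swap(1,4) ⇒ -5 -6 -2 4 -3 -8 3 -4
j=5: -8≤-4, i=2, swap(2,5) ⇒ -5 -6 -8 4 -3 -2 3 -4
j=6: 3>-4, skip
swap(3,7) ⇒ -5 -6 -8 -4 -3 -2 3 4; return 3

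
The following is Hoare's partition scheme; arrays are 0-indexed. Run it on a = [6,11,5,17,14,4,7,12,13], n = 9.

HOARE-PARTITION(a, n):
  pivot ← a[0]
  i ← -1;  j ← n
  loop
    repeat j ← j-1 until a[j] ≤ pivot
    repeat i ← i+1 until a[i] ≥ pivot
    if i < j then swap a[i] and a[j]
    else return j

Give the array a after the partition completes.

pivot = a[0] = 6; i = -1, j = 9
j→5 (a[5]=4≤6), i→0 (a[0]=6≥6); i<j, swap → [4,11,5,17,14,6,7,12,13]
j→2 (a[2]=5≤6), i→1 (a[1]=11≥6); i<j, swap → [4,5,11,17,14,6,7,12,13]
j→1, i→2; i≥j, return j=1. a = [4,5,11,17,14,6,7,12,13]

[4,5,11,17,14,6,7,12,13]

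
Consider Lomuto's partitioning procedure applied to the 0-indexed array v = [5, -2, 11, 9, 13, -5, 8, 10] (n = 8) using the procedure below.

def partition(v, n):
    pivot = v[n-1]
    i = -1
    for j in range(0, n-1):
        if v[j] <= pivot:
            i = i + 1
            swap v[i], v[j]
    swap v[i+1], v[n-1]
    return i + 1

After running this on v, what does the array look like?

[5, -2, 9, -5, 8, 10, 13, 11]

pivot=10, i=-1
j=0: 5≤10, i=0, swap(0,0) ⇒ [5, -2, 11, 9, 13, -5, 8, 10]
j=1: -2≤10, i=1, swap(1,1) ⇒ [5, -2, 11, 9, 13, -5, 8, 10]
j=2: 11>10, skip
j=3: 9≤10, i=2, swap(2,3) ⇒ [5, -2, 9, 11, 13, -5, 8, 10]
j=4: 13>10, skip
j=5: -5≤10, i=3, swap(3,5) ⇒ [5, -2, 9, -5, 13, 11, 8, 10]
j=6: 8≤10, i=4, swap(4,6) ⇒ [5, -2, 9, -5, 8, 11, 13, 10]
swap(5,7) ⇒ [5, -2, 9, -5, 8, 10, 13, 11]; return 5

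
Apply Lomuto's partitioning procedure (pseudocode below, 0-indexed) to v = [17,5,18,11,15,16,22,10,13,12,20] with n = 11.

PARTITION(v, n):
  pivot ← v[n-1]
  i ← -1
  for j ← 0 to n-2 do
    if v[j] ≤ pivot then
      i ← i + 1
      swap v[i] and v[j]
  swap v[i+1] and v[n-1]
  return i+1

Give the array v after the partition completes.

pivot = v[10] = 20; i = -1
j=0: v[0]=17 ≤ 20 → i=0, swap v[0],v[0] (no change) → [17,5,18,11,15,16,22,10,13,12,20]
j=1: v[1]=5 ≤ 20 → i=1, swap v[1],v[1] (no change) → [17,5,18,11,15,16,22,10,13,12,20]
j=2: v[2]=18 ≤ 20 → i=2, swap v[2],v[2] (no change) → [17,5,18,11,15,16,22,10,13,12,20]
j=3: v[3]=11 ≤ 20 → i=3, swap v[3],v[3] (no change) → [17,5,18,11,15,16,22,10,13,12,20]
j=4: v[4]=15 ≤ 20 → i=4, swap v[4],v[4] (no change) → [17,5,18,11,15,16,22,10,13,12,20]
j=5: v[5]=16 ≤ 20 → i=5, swap v[5],v[5] (no change) → [17,5,18,11,15,16,22,10,13,12,20]
j=6: v[6]=22 > 20 → no swap
j=7: v[7]=10 ≤ 20 → i=6, swap v[6],v[7] → [17,5,18,11,15,16,10,22,13,12,20]
j=8: v[8]=13 ≤ 20 → i=7, swap v[7],v[8] → [17,5,18,11,15,16,10,13,22,12,20]
j=9: v[9]=12 ≤ 20 → i=8, swap v[8],v[9] → [17,5,18,11,15,16,10,13,12,22,20]
final swap v[9],v[10] → [17,5,18,11,15,16,10,13,12,20,22]; return 9

[17,5,18,11,15,16,10,13,12,20,22]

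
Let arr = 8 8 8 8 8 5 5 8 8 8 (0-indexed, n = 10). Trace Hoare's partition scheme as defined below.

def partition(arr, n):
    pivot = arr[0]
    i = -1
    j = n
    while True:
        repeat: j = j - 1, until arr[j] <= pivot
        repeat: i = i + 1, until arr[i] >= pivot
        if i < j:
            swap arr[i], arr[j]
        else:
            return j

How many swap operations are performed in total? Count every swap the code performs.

5

pivot=8
j stops at 9 (8), i stops at 0 (8); swap ⇒ 8 8 8 8 8 5 5 8 8 8
j stops at 8 (8), i stops at 1 (8); swap ⇒ 8 8 8 8 8 5 5 8 8 8
j stops at 7 (8), i stops at 2 (8); swap ⇒ 8 8 8 8 8 5 5 8 8 8
j stops at 6 (5), i stops at 3 (8); swap ⇒ 8 8 8 5 8 5 8 8 8 8
j stops at 5 (5), i stops at 4 (8); swap ⇒ 8 8 8 5 5 8 8 8 8 8
j stops at 4, i stops at 5; i≥j ⇒ return 4. arr=8 8 8 5 5 8 8 8 8 8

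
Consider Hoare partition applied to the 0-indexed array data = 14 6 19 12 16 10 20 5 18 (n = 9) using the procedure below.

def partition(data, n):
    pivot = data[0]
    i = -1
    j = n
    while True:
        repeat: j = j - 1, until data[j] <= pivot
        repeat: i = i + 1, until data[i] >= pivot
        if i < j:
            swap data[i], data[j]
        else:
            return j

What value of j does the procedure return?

3

pivot=14
j stops at 7 (5), i stops at 0 (14); swap ⇒ 5 6 19 12 16 10 20 14 18
j stops at 5 (10), i stops at 2 (19); swap ⇒ 5 6 10 12 16 19 20 14 18
j stops at 3, i stops at 4; i≥j ⇒ return 3. data=5 6 10 12 16 19 20 14 18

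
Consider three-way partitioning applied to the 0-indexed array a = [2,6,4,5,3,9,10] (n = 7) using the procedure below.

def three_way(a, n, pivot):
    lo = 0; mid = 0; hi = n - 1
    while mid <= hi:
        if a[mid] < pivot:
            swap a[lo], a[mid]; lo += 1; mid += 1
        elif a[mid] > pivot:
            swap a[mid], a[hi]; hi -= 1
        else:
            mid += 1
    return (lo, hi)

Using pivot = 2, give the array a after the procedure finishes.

[2,4,5,3,9,10,6]

lo=0 mid=0 hi=6
2=2: mid=1
6>2: swap(1,6), hi=5 ⇒ [2,10,4,5,3,9,6]
10>2: swap(1,5), hi=4 ⇒ [2,9,4,5,3,10,6]
9>2: swap(1,4), hi=3 ⇒ [2,3,4,5,9,10,6]
3>2: swap(1,3), hi=2 ⇒ [2,5,4,3,9,10,6]
5>2: swap(1,2), hi=1 ⇒ [2,4,5,3,9,10,6]
4>2: swap(1,1), hi=0 ⇒ [2,4,5,3,9,10,6]
done. lo=0 hi=0; a=[2,4,5,3,9,10,6]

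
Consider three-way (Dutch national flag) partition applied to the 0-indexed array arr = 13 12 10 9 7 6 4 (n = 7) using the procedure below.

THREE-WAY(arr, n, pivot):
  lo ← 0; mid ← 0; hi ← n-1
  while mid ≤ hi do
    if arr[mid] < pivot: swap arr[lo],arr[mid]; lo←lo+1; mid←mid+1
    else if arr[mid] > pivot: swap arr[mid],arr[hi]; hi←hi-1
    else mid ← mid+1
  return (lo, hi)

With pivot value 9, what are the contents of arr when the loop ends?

4 6 7 9 10 12 13

pivot = 9; lo=0, mid=0, hi=6
arr[mid]=13>9: swap arr[0],arr[6]; hi=5 → 4 12 10 9 7 6 13
arr[mid]=4<9: swap arr[0],arr[0]; lo=1,mid=1 → 4 12 10 9 7 6 13
arr[mid]=12>9: swap arr[1],arr[5]; hi=4 → 4 6 10 9 7 12 13
arr[mid]=6<9: swap arr[1],arr[1]; lo=2,mid=2 → 4 6 10 9 7 12 13
arr[mid]=10>9: swap arr[2],arr[4]; hi=3 → 4 6 7 9 10 12 13
arr[mid]=7<9: swap arr[2],arr[2]; lo=3,mid=3 → 4 6 7 9 10 12 13
arr[mid]=9=9: mid=4
end: lo=3, hi=3; arr = 4 6 7 9 10 12 13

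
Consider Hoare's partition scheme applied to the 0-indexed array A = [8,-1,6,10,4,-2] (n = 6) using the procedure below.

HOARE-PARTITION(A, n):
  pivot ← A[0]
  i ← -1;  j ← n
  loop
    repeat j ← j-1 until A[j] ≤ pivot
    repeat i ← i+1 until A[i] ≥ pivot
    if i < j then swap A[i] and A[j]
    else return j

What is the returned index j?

pivot=8
j stops at 5 (-2), i stops at 0 (8); swap ⇒ [-2,-1,6,10,4,8]
j stops at 4 (4), i stops at 3 (10); swap ⇒ [-2,-1,6,4,10,8]
j stops at 3, i stops at 4; i≥j ⇒ return 3. A=[-2,-1,6,4,10,8]

3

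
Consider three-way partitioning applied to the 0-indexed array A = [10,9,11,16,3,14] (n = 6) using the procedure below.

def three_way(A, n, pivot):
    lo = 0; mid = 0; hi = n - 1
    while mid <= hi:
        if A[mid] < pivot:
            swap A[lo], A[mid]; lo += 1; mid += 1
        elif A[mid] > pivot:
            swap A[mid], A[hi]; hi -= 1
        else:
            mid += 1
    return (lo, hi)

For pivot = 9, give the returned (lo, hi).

lo=0 mid=0 hi=5
10>9: swap(0,5), hi=4 ⇒ [14,9,11,16,3,10]
14>9: swap(0,4), hi=3 ⇒ [3,9,11,16,14,10]
3<9: swap(0,0), lo=1 mid=1 ⇒ [3,9,11,16,14,10]
9=9: mid=2
11>9: swap(2,3), hi=2 ⇒ [3,9,16,11,14,10]
16>9: swap(2,2), hi=1 ⇒ [3,9,16,11,14,10]
done. lo=1 hi=1; A=[3,9,16,11,14,10]

(1, 1)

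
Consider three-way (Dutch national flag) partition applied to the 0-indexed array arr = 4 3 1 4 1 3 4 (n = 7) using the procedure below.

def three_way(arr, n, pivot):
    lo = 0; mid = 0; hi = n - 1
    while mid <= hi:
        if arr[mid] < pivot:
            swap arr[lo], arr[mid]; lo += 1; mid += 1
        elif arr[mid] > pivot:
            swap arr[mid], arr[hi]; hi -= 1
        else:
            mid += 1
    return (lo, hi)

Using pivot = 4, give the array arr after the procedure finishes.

pivot = 4; lo=0, mid=0, hi=6
arr[mid]=4=4: mid=1
arr[mid]=3<4: swap arr[0],arr[1]; lo=1,mid=2 → 3 4 1 4 1 3 4
arr[mid]=1<4: swap arr[1],arr[2]; lo=2,mid=3 → 3 1 4 4 1 3 4
arr[mid]=4=4: mid=4
arr[mid]=1<4: swap arr[2],arr[4]; lo=3,mid=5 → 3 1 1 4 4 3 4
arr[mid]=3<4: swap arr[3],arr[5]; lo=4,mid=6 → 3 1 1 3 4 4 4
arr[mid]=4=4: mid=7
end: lo=4, hi=6; arr = 3 1 1 3 4 4 4

3 1 1 3 4 4 4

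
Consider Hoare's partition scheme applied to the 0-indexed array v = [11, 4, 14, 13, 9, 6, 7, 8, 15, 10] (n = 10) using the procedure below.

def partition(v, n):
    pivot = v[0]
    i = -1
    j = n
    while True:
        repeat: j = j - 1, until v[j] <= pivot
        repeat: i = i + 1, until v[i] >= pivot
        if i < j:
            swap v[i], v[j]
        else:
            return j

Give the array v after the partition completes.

pivot=11
j stops at 9 (10), i stops at 0 (11); swap ⇒ [10, 4, 14, 13, 9, 6, 7, 8, 15, 11]
j stops at 7 (8), i stops at 2 (14); swap ⇒ [10, 4, 8, 13, 9, 6, 7, 14, 15, 11]
j stops at 6 (7), i stops at 3 (13); swap ⇒ [10, 4, 8, 7, 9, 6, 13, 14, 15, 11]
j stops at 5, i stops at 6; i≥j ⇒ return 5. v=[10, 4, 8, 7, 9, 6, 13, 14, 15, 11]

[10, 4, 8, 7, 9, 6, 13, 14, 15, 11]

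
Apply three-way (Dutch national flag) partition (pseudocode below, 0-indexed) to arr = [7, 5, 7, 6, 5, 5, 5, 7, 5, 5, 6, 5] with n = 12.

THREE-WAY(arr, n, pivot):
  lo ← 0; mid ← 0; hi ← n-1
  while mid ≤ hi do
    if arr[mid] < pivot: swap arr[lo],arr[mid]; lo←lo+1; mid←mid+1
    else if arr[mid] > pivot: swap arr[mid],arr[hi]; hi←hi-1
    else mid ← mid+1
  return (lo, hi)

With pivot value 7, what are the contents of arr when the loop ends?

[5, 6, 5, 5, 5, 5, 5, 6, 5, 7, 7, 7]

pivot = 7; lo=0, mid=0, hi=11
arr[mid]=7=7: mid=1
arr[mid]=5<7: swap arr[0],arr[1]; lo=1,mid=2 → [5, 7, 7, 6, 5, 5, 5, 7, 5, 5, 6, 5]
arr[mid]=7=7: mid=3
arr[mid]=6<7: swap arr[1],arr[3]; lo=2,mid=4 → [5, 6, 7, 7, 5, 5, 5, 7, 5, 5, 6, 5]
arr[mid]=5<7: swap arr[2],arr[4]; lo=3,mid=5 → [5, 6, 5, 7, 7, 5, 5, 7, 5, 5, 6, 5]
arr[mid]=5<7: swap arr[3],arr[5]; lo=4,mid=6 → [5, 6, 5, 5, 7, 7, 5, 7, 5, 5, 6, 5]
arr[mid]=5<7: swap arr[4],arr[6]; lo=5,mid=7 → [5, 6, 5, 5, 5, 7, 7, 7, 5, 5, 6, 5]
arr[mid]=7=7: mid=8
arr[mid]=5<7: swap arr[5],arr[8]; lo=6,mid=9 → [5, 6, 5, 5, 5, 5, 7, 7, 7, 5, 6, 5]
arr[mid]=5<7: swap arr[6],arr[9]; lo=7,mid=10 → [5, 6, 5, 5, 5, 5, 5, 7, 7, 7, 6, 5]
arr[mid]=6<7: swap arr[7],arr[10]; lo=8,mid=11 → [5, 6, 5, 5, 5, 5, 5, 6, 7, 7, 7, 5]
arr[mid]=5<7: swap arr[8],arr[11]; lo=9,mid=12 → [5, 6, 5, 5, 5, 5, 5, 6, 5, 7, 7, 7]
end: lo=9, hi=11; arr = [5, 6, 5, 5, 5, 5, 5, 6, 5, 7, 7, 7]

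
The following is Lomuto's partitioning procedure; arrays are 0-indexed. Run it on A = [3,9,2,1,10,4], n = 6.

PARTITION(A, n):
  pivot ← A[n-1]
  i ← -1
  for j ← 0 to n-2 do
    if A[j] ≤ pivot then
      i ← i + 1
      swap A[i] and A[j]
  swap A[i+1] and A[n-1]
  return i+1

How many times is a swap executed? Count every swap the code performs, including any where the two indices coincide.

pivot=4, i=-1
j=0: 3≤4, i=0, swap(0,0) ⇒ [3,9,2,1,10,4]
j=1: 9>4, skip
j=2: 2≤4, i=1, swap(1,2) ⇒ [3,2,9,1,10,4]
j=3: 1≤4, i=2, swap(2,3) ⇒ [3,2,1,9,10,4]
j=4: 10>4, skip
swap(3,5) ⇒ [3,2,1,4,10,9]; return 3

4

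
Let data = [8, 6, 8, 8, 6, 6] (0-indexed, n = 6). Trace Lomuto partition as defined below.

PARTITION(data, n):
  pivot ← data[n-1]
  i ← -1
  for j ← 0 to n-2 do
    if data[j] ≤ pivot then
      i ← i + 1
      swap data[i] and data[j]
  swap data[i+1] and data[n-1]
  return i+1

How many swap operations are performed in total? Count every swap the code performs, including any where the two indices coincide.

3

pivot=6, i=-1
j=0: 8>6, skip
j=1: 6≤6, i=0, swap(0,1) ⇒ [6, 8, 8, 8, 6, 6]
j=2: 8>6, skip
j=3: 8>6, skip
j=4: 6≤6, i=1, swap(1,4) ⇒ [6, 6, 8, 8, 8, 6]
swap(2,5) ⇒ [6, 6, 6, 8, 8, 8]; return 2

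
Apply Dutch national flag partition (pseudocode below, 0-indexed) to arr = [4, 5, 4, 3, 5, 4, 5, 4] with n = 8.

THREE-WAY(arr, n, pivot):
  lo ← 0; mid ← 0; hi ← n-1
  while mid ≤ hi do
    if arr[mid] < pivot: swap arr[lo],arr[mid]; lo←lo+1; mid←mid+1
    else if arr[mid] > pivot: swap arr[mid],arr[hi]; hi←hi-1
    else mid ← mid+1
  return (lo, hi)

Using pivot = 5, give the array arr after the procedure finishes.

[4, 4, 3, 4, 4, 5, 5, 5]

lo=0 mid=0 hi=7
4<5: swap(0,0), lo=1 mid=1 ⇒ [4, 5, 4, 3, 5, 4, 5, 4]
5=5: mid=2
4<5: swap(1,2), lo=2 mid=3 ⇒ [4, 4, 5, 3, 5, 4, 5, 4]
3<5: swap(2,3), lo=3 mid=4 ⇒ [4, 4, 3, 5, 5, 4, 5, 4]
5=5: mid=5
4<5: swap(3,5), lo=4 mid=6 ⇒ [4, 4, 3, 4, 5, 5, 5, 4]
5=5: mid=7
4<5: swap(4,7), lo=5 mid=8 ⇒ [4, 4, 3, 4, 4, 5, 5, 5]
done. lo=5 hi=7; arr=[4, 4, 3, 4, 4, 5, 5, 5]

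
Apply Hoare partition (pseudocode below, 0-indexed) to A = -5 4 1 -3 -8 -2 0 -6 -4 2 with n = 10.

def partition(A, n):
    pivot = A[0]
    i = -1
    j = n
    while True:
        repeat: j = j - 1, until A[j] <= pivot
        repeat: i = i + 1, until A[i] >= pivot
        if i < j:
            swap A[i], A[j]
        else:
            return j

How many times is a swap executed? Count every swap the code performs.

pivot=-5
j stops at 7 (-6), i stops at 0 (-5); swap ⇒ -6 4 1 -3 -8 -2 0 -5 -4 2
j stops at 4 (-8), i stops at 1 (4); swap ⇒ -6 -8 1 -3 4 -2 0 -5 -4 2
j stops at 1, i stops at 2; i≥j ⇒ return 1. A=-6 -8 1 -3 4 -2 0 -5 -4 2

2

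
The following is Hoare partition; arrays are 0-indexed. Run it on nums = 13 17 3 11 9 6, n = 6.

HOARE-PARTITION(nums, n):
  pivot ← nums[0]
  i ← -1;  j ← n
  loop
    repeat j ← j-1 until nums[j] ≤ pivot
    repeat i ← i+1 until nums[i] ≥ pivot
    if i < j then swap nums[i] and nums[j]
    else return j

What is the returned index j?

3

pivot=13
j stops at 5 (6), i stops at 0 (13); swap ⇒ 6 17 3 11 9 13
j stops at 4 (9), i stops at 1 (17); swap ⇒ 6 9 3 11 17 13
j stops at 3, i stops at 4; i≥j ⇒ return 3. nums=6 9 3 11 17 13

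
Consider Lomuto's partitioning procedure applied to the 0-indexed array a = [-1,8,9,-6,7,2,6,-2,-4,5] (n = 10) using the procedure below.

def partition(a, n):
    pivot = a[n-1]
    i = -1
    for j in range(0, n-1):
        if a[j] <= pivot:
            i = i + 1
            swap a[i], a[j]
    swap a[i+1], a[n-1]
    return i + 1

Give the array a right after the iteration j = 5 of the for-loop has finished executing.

pivot=5, i=-1
j=0: -1≤5, i=0, swap(0,0) ⇒ [-1,8,9,-6,7,2,6,-2,-4,5]
j=1: 8>5, skip
j=2: 9>5, skip
j=3: -6≤5, i=1, swap(1,3) ⇒ [-1,-6,9,8,7,2,6,-2,-4,5]
j=4: 7>5, skip
j=5: 2≤5, i=2, swap(2,5) ⇒ [-1,-6,2,8,7,9,6,-2,-4,5]
(after j=5) a = [-1,-6,2,8,7,9,6,-2,-4,5]

[-1,-6,2,8,7,9,6,-2,-4,5]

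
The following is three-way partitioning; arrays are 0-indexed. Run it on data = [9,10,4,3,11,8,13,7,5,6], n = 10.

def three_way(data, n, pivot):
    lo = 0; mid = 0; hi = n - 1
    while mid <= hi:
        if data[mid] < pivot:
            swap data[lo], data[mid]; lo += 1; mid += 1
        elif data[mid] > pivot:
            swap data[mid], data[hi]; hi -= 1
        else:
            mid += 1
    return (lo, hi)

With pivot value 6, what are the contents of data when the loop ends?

[5,4,3,6,8,13,7,11,10,9]

pivot = 6; lo=0, mid=0, hi=9
data[mid]=9>6: swap data[0],data[9]; hi=8 → [6,10,4,3,11,8,13,7,5,9]
data[mid]=6=6: mid=1
data[mid]=10>6: swap data[1],data[8]; hi=7 → [6,5,4,3,11,8,13,7,10,9]
data[mid]=5<6: swap data[0],data[1]; lo=1,mid=2 → [5,6,4,3,11,8,13,7,10,9]
data[mid]=4<6: swap data[1],data[2]; lo=2,mid=3 → [5,4,6,3,11,8,13,7,10,9]
data[mid]=3<6: swap data[2],data[3]; lo=3,mid=4 → [5,4,3,6,11,8,13,7,10,9]
data[mid]=11>6: swap data[4],data[7]; hi=6 → [5,4,3,6,7,8,13,11,10,9]
data[mid]=7>6: swap data[4],data[6]; hi=5 → [5,4,3,6,13,8,7,11,10,9]
data[mid]=13>6: swap data[4],data[5]; hi=4 → [5,4,3,6,8,13,7,11,10,9]
data[mid]=8>6: swap data[4],data[4]; hi=3 → [5,4,3,6,8,13,7,11,10,9]
end: lo=3, hi=3; data = [5,4,3,6,8,13,7,11,10,9]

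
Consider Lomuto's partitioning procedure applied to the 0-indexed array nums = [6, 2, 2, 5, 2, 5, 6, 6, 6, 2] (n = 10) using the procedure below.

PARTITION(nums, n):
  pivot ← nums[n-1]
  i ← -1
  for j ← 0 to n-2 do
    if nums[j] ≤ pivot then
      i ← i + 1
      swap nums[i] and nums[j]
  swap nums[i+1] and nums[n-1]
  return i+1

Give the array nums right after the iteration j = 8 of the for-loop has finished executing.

pivot=2, i=-1
j=0: 6>2, skip
j=1: 2≤2, i=0, swap(0,1) ⇒ [2, 6, 2, 5, 2, 5, 6, 6, 6, 2]
j=2: 2≤2, i=1, swap(1,2) ⇒ [2, 2, 6, 5, 2, 5, 6, 6, 6, 2]
j=3: 5>2, skip
j=4: 2≤2, i=2, swap(2,4) ⇒ [2, 2, 2, 5, 6, 5, 6, 6, 6, 2]
j=5: 5>2, skip
j=6: 6>2, skip
j=7: 6>2, skip
j=8: 6>2, skip
(after j=8) nums = [2, 2, 2, 5, 6, 5, 6, 6, 6, 2]

[2, 2, 2, 5, 6, 5, 6, 6, 6, 2]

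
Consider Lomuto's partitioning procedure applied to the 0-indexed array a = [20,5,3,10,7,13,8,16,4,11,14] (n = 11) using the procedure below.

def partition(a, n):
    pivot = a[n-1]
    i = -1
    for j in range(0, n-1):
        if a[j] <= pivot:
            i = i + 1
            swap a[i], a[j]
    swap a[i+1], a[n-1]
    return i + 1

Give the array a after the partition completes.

pivot=14, i=-1
j=0: 20>14, skip
j=1: 5≤14, i=0, swap(0,1) ⇒ [5,20,3,10,7,13,8,16,4,11,14]
j=2: 3≤14, i=1, swap(1,2) ⇒ [5,3,20,10,7,13,8,16,4,11,14]
j=3: 10≤14, i=2, swap(2,3) ⇒ [5,3,10,20,7,13,8,16,4,11,14]
j=4: 7≤14, i=3, swap(3,4) ⇒ [5,3,10,7,20,13,8,16,4,11,14]
j=5: 13≤14, i=4, swap(4,5) ⇒ [5,3,10,7,13,20,8,16,4,11,14]
j=6: 8≤14, i=5, swap(5,6) ⇒ [5,3,10,7,13,8,20,16,4,11,14]
j=7: 16>14, skip
j=8: 4≤14, i=6, swap(6,8) ⇒ [5,3,10,7,13,8,4,16,20,11,14]
j=9: 11≤14, i=7, swap(7,9) ⇒ [5,3,10,7,13,8,4,11,20,16,14]
swap(8,10) ⇒ [5,3,10,7,13,8,4,11,14,16,20]; return 8

[5,3,10,7,13,8,4,11,14,16,20]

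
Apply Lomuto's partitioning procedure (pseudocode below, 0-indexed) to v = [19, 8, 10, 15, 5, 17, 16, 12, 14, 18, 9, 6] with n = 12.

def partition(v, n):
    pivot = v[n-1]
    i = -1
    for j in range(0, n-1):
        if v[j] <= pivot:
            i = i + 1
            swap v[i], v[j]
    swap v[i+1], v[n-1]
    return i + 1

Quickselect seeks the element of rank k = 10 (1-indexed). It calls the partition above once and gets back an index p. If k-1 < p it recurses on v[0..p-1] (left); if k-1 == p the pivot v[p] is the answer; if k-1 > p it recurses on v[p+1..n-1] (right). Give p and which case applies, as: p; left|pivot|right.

1; right

pivot=6, i=-1
j=0: 19>6, skip
j=1: 8>6, skip
j=2: 10>6, skip
j=3: 15>6, skip
j=4: 5≤6, i=0, swap(0,4) ⇒ [5, 8, 10, 15, 19, 17, 16, 12, 14, 18, 9, 6]
j=5: 17>6, skip
j=6: 16>6, skip
j=7: 12>6, skip
j=8: 14>6, skip
j=9: 18>6, skip
j=10: 9>6, skip
swap(1,11) ⇒ [5, 6, 10, 15, 19, 17, 16, 12, 14, 18, 9, 8]; return 1
p = 1; k-1 = 9 > 1 ⇒ right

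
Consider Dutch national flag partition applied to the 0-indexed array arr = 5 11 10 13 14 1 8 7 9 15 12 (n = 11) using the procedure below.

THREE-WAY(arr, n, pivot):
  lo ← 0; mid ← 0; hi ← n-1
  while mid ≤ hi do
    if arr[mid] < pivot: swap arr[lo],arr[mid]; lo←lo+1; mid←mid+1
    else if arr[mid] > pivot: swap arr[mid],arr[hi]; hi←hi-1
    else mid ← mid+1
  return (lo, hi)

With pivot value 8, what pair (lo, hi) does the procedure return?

lo=0 mid=0 hi=10
5<8: swap(0,0), lo=1 mid=1 ⇒ 5 11 10 13 14 1 8 7 9 15 12
11>8: swap(1,10), hi=9 ⇒ 5 12 10 13 14 1 8 7 9 15 11
12>8: swap(1,9), hi=8 ⇒ 5 15 10 13 14 1 8 7 9 12 11
15>8: swap(1,8), hi=7 ⇒ 5 9 10 13 14 1 8 7 15 12 11
9>8: swap(1,7), hi=6 ⇒ 5 7 10 13 14 1 8 9 15 12 11
7<8: swap(1,1), lo=2 mid=2 ⇒ 5 7 10 13 14 1 8 9 15 12 11
10>8: swap(2,6), hi=5 ⇒ 5 7 8 13 14 1 10 9 15 12 11
8=8: mid=3
13>8: swap(3,5), hi=4 ⇒ 5 7 8 1 14 13 10 9 15 12 11
1<8: swap(2,3), lo=3 mid=4 ⇒ 5 7 1 8 14 13 10 9 15 12 11
14>8: swap(4,4), hi=3 ⇒ 5 7 1 8 14 13 10 9 15 12 11
done. lo=3 hi=3; arr=5 7 1 8 14 13 10 9 15 12 11

(3, 3)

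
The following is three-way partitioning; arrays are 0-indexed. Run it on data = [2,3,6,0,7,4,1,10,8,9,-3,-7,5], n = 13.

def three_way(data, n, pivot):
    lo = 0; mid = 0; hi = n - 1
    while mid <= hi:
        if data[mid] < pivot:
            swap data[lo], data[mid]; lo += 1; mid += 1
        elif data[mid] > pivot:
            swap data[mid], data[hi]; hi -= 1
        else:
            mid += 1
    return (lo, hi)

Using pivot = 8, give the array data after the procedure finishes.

lo=0 mid=0 hi=12
2<8: swap(0,0), lo=1 mid=1 ⇒ [2,3,6,0,7,4,1,10,8,9,-3,-7,5]
3<8: swap(1,1), lo=2 mid=2 ⇒ [2,3,6,0,7,4,1,10,8,9,-3,-7,5]
6<8: swap(2,2), lo=3 mid=3 ⇒ [2,3,6,0,7,4,1,10,8,9,-3,-7,5]
0<8: swap(3,3), lo=4 mid=4 ⇒ [2,3,6,0,7,4,1,10,8,9,-3,-7,5]
7<8: swap(4,4), lo=5 mid=5 ⇒ [2,3,6,0,7,4,1,10,8,9,-3,-7,5]
4<8: swap(5,5), lo=6 mid=6 ⇒ [2,3,6,0,7,4,1,10,8,9,-3,-7,5]
1<8: swap(6,6), lo=7 mid=7 ⇒ [2,3,6,0,7,4,1,10,8,9,-3,-7,5]
10>8: swap(7,12), hi=11 ⇒ [2,3,6,0,7,4,1,5,8,9,-3,-7,10]
5<8: swap(7,7), lo=8 mid=8 ⇒ [2,3,6,0,7,4,1,5,8,9,-3,-7,10]
8=8: mid=9
9>8: swap(9,11), hi=10 ⇒ [2,3,6,0,7,4,1,5,8,-7,-3,9,10]
-7<8: swap(8,9), lo=9 mid=10 ⇒ [2,3,6,0,7,4,1,5,-7,8,-3,9,10]
-3<8: swap(9,10), lo=10 mid=11 ⇒ [2,3,6,0,7,4,1,5,-7,-3,8,9,10]
done. lo=10 hi=10; data=[2,3,6,0,7,4,1,5,-7,-3,8,9,10]

[2,3,6,0,7,4,1,5,-7,-3,8,9,10]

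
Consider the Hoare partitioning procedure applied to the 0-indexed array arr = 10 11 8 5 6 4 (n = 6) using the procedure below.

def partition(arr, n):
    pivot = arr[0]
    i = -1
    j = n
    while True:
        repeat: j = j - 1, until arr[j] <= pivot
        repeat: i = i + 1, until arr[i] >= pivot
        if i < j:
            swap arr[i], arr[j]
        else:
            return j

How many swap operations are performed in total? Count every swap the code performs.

2

pivot=10
j stops at 5 (4), i stops at 0 (10); swap ⇒ 4 11 8 5 6 10
j stops at 4 (6), i stops at 1 (11); swap ⇒ 4 6 8 5 11 10
j stops at 3, i stops at 4; i≥j ⇒ return 3. arr=4 6 8 5 11 10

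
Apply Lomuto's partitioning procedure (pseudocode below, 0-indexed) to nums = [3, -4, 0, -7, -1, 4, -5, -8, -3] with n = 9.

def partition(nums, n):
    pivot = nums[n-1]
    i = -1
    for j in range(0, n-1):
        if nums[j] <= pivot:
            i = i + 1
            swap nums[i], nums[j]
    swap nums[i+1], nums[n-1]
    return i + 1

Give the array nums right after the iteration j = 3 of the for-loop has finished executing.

[-4, -7, 0, 3, -1, 4, -5, -8, -3]

pivot = nums[8] = -3; i = -1
j=0: nums[0]=3 > -3 → no swap
j=1: nums[1]=-4 ≤ -3 → i=0, swap nums[0],nums[1] → [-4, 3, 0, -7, -1, 4, -5, -8, -3]
j=2: nums[2]=0 > -3 → no swap
j=3: nums[3]=-7 ≤ -3 → i=1, swap nums[1],nums[3] → [-4, -7, 0, 3, -1, 4, -5, -8, -3]
(after j=3) nums = [-4, -7, 0, 3, -1, 4, -5, -8, -3]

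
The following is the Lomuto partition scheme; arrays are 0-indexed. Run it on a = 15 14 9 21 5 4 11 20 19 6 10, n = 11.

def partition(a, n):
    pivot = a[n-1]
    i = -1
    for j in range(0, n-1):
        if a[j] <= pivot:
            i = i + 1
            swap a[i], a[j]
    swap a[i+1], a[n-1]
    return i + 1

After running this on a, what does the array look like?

9 5 4 6 10 15 11 20 19 21 14

pivot=10, i=-1
j=0: 15>10, skip
j=1: 14>10, skip
j=2: 9≤10, i=0, swap(0,2) ⇒ 9 14 15 21 5 4 11 20 19 6 10
j=3: 21>10, skip
j=4: 5≤10, i=1, swap(1,4) ⇒ 9 5 15 21 14 4 11 20 19 6 10
j=5: 4≤10, i=2, swap(2,5) ⇒ 9 5 4 21 14 15 11 20 19 6 10
j=6: 11>10, skip
j=7: 20>10, skip
j=8: 19>10, skip
j=9: 6≤10, i=3, swap(3,9) ⇒ 9 5 4 6 14 15 11 20 19 21 10
swap(4,10) ⇒ 9 5 4 6 10 15 11 20 19 21 14; return 4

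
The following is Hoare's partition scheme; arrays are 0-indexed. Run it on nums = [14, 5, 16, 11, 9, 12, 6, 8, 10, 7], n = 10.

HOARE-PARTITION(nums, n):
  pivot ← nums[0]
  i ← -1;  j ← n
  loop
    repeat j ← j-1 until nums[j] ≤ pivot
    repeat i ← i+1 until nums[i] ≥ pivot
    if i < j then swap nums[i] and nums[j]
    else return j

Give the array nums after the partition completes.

pivot=14
j stops at 9 (7), i stops at 0 (14); swap ⇒ [7, 5, 16, 11, 9, 12, 6, 8, 10, 14]
j stops at 8 (10), i stops at 2 (16); swap ⇒ [7, 5, 10, 11, 9, 12, 6, 8, 16, 14]
j stops at 7, i stops at 8; i≥j ⇒ return 7. nums=[7, 5, 10, 11, 9, 12, 6, 8, 16, 14]

[7, 5, 10, 11, 9, 12, 6, 8, 16, 14]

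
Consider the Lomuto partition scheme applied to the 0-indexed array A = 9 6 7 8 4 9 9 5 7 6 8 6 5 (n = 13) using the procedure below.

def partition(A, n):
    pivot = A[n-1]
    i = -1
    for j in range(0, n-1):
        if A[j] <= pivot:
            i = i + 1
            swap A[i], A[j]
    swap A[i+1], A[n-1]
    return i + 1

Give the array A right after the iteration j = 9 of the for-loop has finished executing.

pivot=5, i=-1
j=0: 9>5, skip
j=1: 6>5, skip
j=2: 7>5, skip
j=3: 8>5, skip
j=4: 4≤5, i=0, swap(0,4) ⇒ 4 6 7 8 9 9 9 5 7 6 8 6 5
j=5: 9>5, skip
j=6: 9>5, skip
j=7: 5≤5, i=1, swap(1,7) ⇒ 4 5 7 8 9 9 9 6 7 6 8 6 5
j=8: 7>5, skip
j=9: 6>5, skip
(after j=9) A = 4 5 7 8 9 9 9 6 7 6 8 6 5

4 5 7 8 9 9 9 6 7 6 8 6 5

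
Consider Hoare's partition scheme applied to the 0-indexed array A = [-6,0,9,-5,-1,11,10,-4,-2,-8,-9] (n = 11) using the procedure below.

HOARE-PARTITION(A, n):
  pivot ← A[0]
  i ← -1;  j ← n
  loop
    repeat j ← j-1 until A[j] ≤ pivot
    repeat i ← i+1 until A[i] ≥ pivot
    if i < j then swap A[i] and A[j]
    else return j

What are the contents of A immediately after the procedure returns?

[-9,-8,9,-5,-1,11,10,-4,-2,0,-6]

pivot = A[0] = -6; i = -1, j = 11
j→10 (A[10]=-9≤-6), i→0 (A[0]=-6≥-6); i<j, swap → [-9,0,9,-5,-1,11,10,-4,-2,-8,-6]
j→9 (A[9]=-8≤-6), i→1 (A[1]=0≥-6); i<j, swap → [-9,-8,9,-5,-1,11,10,-4,-2,0,-6]
j→1, i→2; i≥j, return j=1. A = [-9,-8,9,-5,-1,11,10,-4,-2,0,-6]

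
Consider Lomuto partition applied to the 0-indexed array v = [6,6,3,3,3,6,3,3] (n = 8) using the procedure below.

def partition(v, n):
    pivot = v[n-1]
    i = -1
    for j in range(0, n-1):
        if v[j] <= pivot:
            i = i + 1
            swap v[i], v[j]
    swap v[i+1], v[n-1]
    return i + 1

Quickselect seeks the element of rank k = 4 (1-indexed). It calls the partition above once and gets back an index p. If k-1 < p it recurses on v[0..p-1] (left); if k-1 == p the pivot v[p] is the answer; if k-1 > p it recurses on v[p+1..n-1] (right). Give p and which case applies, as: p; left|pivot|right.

4; left

pivot = v[7] = 3; i = -1
j=0: v[0]=6 > 3 → no swap
j=1: v[1]=6 > 3 → no swap
j=2: v[2]=3 ≤ 3 → i=0, swap v[0],v[2] → [3,6,6,3,3,6,3,3]
j=3: v[3]=3 ≤ 3 → i=1, swap v[1],v[3] → [3,3,6,6,3,6,3,3]
j=4: v[4]=3 ≤ 3 → i=2, swap v[2],v[4] → [3,3,3,6,6,6,3,3]
j=5: v[5]=6 > 3 → no swap
j=6: v[6]=3 ≤ 3 → i=3, swap v[3],v[6] → [3,3,3,3,6,6,6,3]
final swap v[4],v[7] → [3,3,3,3,3,6,6,6]; return 4
p = 4; k-1 = 3 < 4 ⇒ left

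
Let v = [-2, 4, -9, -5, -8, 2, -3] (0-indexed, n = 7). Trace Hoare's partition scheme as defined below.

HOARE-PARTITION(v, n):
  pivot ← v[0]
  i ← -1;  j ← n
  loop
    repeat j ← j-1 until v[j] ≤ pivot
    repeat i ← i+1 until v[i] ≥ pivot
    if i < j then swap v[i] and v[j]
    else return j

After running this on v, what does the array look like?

[-3, -8, -9, -5, 4, 2, -2]

pivot = v[0] = -2; i = -1, j = 7
j→6 (v[6]=-3≤-2), i→0 (v[0]=-2≥-2); i<j, swap → [-3, 4, -9, -5, -8, 2, -2]
j→4 (v[4]=-8≤-2), i→1 (v[1]=4≥-2); i<j, swap → [-3, -8, -9, -5, 4, 2, -2]
j→3, i→4; i≥j, return j=3. v = [-3, -8, -9, -5, 4, 2, -2]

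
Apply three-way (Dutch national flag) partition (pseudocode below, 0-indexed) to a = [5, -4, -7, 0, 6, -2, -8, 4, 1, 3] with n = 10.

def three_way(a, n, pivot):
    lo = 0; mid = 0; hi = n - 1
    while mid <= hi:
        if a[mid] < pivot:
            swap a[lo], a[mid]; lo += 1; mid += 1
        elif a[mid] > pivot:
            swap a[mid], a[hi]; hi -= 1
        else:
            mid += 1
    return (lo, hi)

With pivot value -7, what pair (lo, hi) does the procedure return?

(1, 1)

pivot = -7; lo=0, mid=0, hi=9
a[mid]=5>-7: swap a[0],a[9]; hi=8 → [3, -4, -7, 0, 6, -2, -8, 4, 1, 5]
a[mid]=3>-7: swap a[0],a[8]; hi=7 → [1, -4, -7, 0, 6, -2, -8, 4, 3, 5]
a[mid]=1>-7: swap a[0],a[7]; hi=6 → [4, -4, -7, 0, 6, -2, -8, 1, 3, 5]
a[mid]=4>-7: swap a[0],a[6]; hi=5 → [-8, -4, -7, 0, 6, -2, 4, 1, 3, 5]
a[mid]=-8<-7: swap a[0],a[0]; lo=1,mid=1 → [-8, -4, -7, 0, 6, -2, 4, 1, 3, 5]
a[mid]=-4>-7: swap a[1],a[5]; hi=4 → [-8, -2, -7, 0, 6, -4, 4, 1, 3, 5]
a[mid]=-2>-7: swap a[1],a[4]; hi=3 → [-8, 6, -7, 0, -2, -4, 4, 1, 3, 5]
a[mid]=6>-7: swap a[1],a[3]; hi=2 → [-8, 0, -7, 6, -2, -4, 4, 1, 3, 5]
a[mid]=0>-7: swap a[1],a[2]; hi=1 → [-8, -7, 0, 6, -2, -4, 4, 1, 3, 5]
a[mid]=-7=-7: mid=2
end: lo=1, hi=1; a = [-8, -7, 0, 6, -2, -4, 4, 1, 3, 5]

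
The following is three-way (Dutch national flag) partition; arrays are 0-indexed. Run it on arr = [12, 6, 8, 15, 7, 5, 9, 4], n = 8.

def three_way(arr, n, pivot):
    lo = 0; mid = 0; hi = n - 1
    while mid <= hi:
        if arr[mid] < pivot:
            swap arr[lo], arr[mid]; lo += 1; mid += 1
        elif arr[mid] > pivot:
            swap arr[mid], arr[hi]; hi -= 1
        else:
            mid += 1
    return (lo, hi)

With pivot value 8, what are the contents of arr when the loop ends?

lo=0 mid=0 hi=7
12>8: swap(0,7), hi=6 ⇒ [4, 6, 8, 15, 7, 5, 9, 12]
4<8: swap(0,0), lo=1 mid=1 ⇒ [4, 6, 8, 15, 7, 5, 9, 12]
6<8: swap(1,1), lo=2 mid=2 ⇒ [4, 6, 8, 15, 7, 5, 9, 12]
8=8: mid=3
15>8: swap(3,6), hi=5 ⇒ [4, 6, 8, 9, 7, 5, 15, 12]
9>8: swap(3,5), hi=4 ⇒ [4, 6, 8, 5, 7, 9, 15, 12]
5<8: swap(2,3), lo=3 mid=4 ⇒ [4, 6, 5, 8, 7, 9, 15, 12]
7<8: swap(3,4), lo=4 mid=5 ⇒ [4, 6, 5, 7, 8, 9, 15, 12]
done. lo=4 hi=4; arr=[4, 6, 5, 7, 8, 9, 15, 12]

[4, 6, 5, 7, 8, 9, 15, 12]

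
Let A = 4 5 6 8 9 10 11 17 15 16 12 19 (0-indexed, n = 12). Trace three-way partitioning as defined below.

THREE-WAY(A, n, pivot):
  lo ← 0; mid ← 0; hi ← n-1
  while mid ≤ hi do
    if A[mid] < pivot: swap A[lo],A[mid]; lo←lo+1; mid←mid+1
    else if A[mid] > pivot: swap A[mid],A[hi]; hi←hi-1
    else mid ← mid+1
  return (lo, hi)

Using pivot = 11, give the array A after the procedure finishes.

4 5 6 8 9 10 11 15 16 12 19 17

lo=0 mid=0 hi=11
4<11: swap(0,0), lo=1 mid=1 ⇒ 4 5 6 8 9 10 11 17 15 16 12 19
5<11: swap(1,1), lo=2 mid=2 ⇒ 4 5 6 8 9 10 11 17 15 16 12 19
6<11: swap(2,2), lo=3 mid=3 ⇒ 4 5 6 8 9 10 11 17 15 16 12 19
8<11: swap(3,3), lo=4 mid=4 ⇒ 4 5 6 8 9 10 11 17 15 16 12 19
9<11: swap(4,4), lo=5 mid=5 ⇒ 4 5 6 8 9 10 11 17 15 16 12 19
10<11: swap(5,5), lo=6 mid=6 ⇒ 4 5 6 8 9 10 11 17 15 16 12 19
11=11: mid=7
17>11: swap(7,11), hi=10 ⇒ 4 5 6 8 9 10 11 19 15 16 12 17
19>11: swap(7,10), hi=9 ⇒ 4 5 6 8 9 10 11 12 15 16 19 17
12>11: swap(7,9), hi=8 ⇒ 4 5 6 8 9 10 11 16 15 12 19 17
16>11: swap(7,8), hi=7 ⇒ 4 5 6 8 9 10 11 15 16 12 19 17
15>11: swap(7,7), hi=6 ⇒ 4 5 6 8 9 10 11 15 16 12 19 17
done. lo=6 hi=6; A=4 5 6 8 9 10 11 15 16 12 19 17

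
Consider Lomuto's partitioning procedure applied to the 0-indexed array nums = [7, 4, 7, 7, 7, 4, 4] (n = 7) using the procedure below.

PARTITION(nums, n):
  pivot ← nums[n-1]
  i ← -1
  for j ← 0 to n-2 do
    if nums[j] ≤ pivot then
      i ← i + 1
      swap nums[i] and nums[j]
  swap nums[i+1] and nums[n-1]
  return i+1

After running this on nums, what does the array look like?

[4, 4, 4, 7, 7, 7, 7]

pivot = nums[6] = 4; i = -1
j=0: nums[0]=7 > 4 → no swap
j=1: nums[1]=4 ≤ 4 → i=0, swap nums[0],nums[1] → [4, 7, 7, 7, 7, 4, 4]
j=2: nums[2]=7 > 4 → no swap
j=3: nums[3]=7 > 4 → no swap
j=4: nums[4]=7 > 4 → no swap
j=5: nums[5]=4 ≤ 4 → i=1, swap nums[1],nums[5] → [4, 4, 7, 7, 7, 7, 4]
final swap nums[2],nums[6] → [4, 4, 4, 7, 7, 7, 7]; return 2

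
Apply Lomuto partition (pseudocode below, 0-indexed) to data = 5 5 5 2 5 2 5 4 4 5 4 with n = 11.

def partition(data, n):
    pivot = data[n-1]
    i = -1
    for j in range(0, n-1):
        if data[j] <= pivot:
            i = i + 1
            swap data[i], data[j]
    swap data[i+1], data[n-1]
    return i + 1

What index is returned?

4

pivot=4, i=-1
j=0: 5>4, skip
j=1: 5>4, skip
j=2: 5>4, skip
j=3: 2≤4, i=0, swap(0,3) ⇒ 2 5 5 5 5 2 5 4 4 5 4
j=4: 5>4, skip
j=5: 2≤4, i=1, swap(1,5) ⇒ 2 2 5 5 5 5 5 4 4 5 4
j=6: 5>4, skip
j=7: 4≤4, i=2, swap(2,7) ⇒ 2 2 4 5 5 5 5 5 4 5 4
j=8: 4≤4, i=3, swap(3,8) ⇒ 2 2 4 4 5 5 5 5 5 5 4
j=9: 5>4, skip
swap(4,10) ⇒ 2 2 4 4 4 5 5 5 5 5 5; return 4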